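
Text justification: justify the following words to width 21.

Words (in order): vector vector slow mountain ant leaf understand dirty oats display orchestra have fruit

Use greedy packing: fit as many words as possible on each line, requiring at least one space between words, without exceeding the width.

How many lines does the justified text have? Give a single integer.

Answer: 5

Derivation:
Line 1: ['vector', 'vector', 'slow'] (min_width=18, slack=3)
Line 2: ['mountain', 'ant', 'leaf'] (min_width=17, slack=4)
Line 3: ['understand', 'dirty', 'oats'] (min_width=21, slack=0)
Line 4: ['display', 'orchestra'] (min_width=17, slack=4)
Line 5: ['have', 'fruit'] (min_width=10, slack=11)
Total lines: 5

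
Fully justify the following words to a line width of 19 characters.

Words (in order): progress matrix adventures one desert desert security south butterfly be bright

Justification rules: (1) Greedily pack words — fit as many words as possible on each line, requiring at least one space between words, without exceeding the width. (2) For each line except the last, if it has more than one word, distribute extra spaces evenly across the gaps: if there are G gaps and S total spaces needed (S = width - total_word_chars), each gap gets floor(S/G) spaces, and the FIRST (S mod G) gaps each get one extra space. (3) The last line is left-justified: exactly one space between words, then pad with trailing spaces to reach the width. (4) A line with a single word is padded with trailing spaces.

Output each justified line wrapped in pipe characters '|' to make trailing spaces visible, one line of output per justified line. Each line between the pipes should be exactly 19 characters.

Line 1: ['progress', 'matrix'] (min_width=15, slack=4)
Line 2: ['adventures', 'one'] (min_width=14, slack=5)
Line 3: ['desert', 'desert'] (min_width=13, slack=6)
Line 4: ['security', 'south'] (min_width=14, slack=5)
Line 5: ['butterfly', 'be', 'bright'] (min_width=19, slack=0)

Answer: |progress     matrix|
|adventures      one|
|desert       desert|
|security      south|
|butterfly be bright|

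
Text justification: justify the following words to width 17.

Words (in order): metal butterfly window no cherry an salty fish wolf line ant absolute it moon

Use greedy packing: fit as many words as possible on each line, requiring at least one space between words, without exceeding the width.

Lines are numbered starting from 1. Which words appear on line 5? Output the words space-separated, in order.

Answer: absolute it moon

Derivation:
Line 1: ['metal', 'butterfly'] (min_width=15, slack=2)
Line 2: ['window', 'no', 'cherry'] (min_width=16, slack=1)
Line 3: ['an', 'salty', 'fish'] (min_width=13, slack=4)
Line 4: ['wolf', 'line', 'ant'] (min_width=13, slack=4)
Line 5: ['absolute', 'it', 'moon'] (min_width=16, slack=1)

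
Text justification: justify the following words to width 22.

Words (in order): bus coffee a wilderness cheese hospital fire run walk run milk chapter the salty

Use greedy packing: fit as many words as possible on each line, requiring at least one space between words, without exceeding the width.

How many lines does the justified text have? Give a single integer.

Answer: 5

Derivation:
Line 1: ['bus', 'coffee', 'a'] (min_width=12, slack=10)
Line 2: ['wilderness', 'cheese'] (min_width=17, slack=5)
Line 3: ['hospital', 'fire', 'run', 'walk'] (min_width=22, slack=0)
Line 4: ['run', 'milk', 'chapter', 'the'] (min_width=20, slack=2)
Line 5: ['salty'] (min_width=5, slack=17)
Total lines: 5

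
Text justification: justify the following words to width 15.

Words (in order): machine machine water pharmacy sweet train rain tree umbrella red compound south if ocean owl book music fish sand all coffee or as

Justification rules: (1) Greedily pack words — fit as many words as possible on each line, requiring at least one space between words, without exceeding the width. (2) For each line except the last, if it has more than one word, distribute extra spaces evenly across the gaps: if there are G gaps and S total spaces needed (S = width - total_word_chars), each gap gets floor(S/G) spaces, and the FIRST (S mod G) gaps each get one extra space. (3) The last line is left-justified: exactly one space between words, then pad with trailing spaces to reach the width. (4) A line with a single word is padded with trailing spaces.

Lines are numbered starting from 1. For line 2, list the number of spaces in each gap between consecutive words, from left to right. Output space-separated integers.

Line 1: ['machine', 'machine'] (min_width=15, slack=0)
Line 2: ['water', 'pharmacy'] (min_width=14, slack=1)
Line 3: ['sweet', 'train'] (min_width=11, slack=4)
Line 4: ['rain', 'tree'] (min_width=9, slack=6)
Line 5: ['umbrella', 'red'] (min_width=12, slack=3)
Line 6: ['compound', 'south'] (min_width=14, slack=1)
Line 7: ['if', 'ocean', 'owl'] (min_width=12, slack=3)
Line 8: ['book', 'music', 'fish'] (min_width=15, slack=0)
Line 9: ['sand', 'all', 'coffee'] (min_width=15, slack=0)
Line 10: ['or', 'as'] (min_width=5, slack=10)

Answer: 2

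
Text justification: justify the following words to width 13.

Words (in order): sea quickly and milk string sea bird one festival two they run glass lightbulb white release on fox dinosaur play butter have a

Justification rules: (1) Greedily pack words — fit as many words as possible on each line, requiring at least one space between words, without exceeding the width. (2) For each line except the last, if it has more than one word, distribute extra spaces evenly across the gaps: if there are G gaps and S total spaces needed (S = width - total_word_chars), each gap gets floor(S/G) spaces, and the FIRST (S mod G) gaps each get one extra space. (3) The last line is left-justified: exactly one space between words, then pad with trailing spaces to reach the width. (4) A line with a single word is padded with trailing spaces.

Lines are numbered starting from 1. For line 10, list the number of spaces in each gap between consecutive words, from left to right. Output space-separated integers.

Line 1: ['sea', 'quickly'] (min_width=11, slack=2)
Line 2: ['and', 'milk'] (min_width=8, slack=5)
Line 3: ['string', 'sea'] (min_width=10, slack=3)
Line 4: ['bird', 'one'] (min_width=8, slack=5)
Line 5: ['festival', 'two'] (min_width=12, slack=1)
Line 6: ['they', 'run'] (min_width=8, slack=5)
Line 7: ['glass'] (min_width=5, slack=8)
Line 8: ['lightbulb'] (min_width=9, slack=4)
Line 9: ['white', 'release'] (min_width=13, slack=0)
Line 10: ['on', 'fox'] (min_width=6, slack=7)
Line 11: ['dinosaur', 'play'] (min_width=13, slack=0)
Line 12: ['butter', 'have', 'a'] (min_width=13, slack=0)

Answer: 8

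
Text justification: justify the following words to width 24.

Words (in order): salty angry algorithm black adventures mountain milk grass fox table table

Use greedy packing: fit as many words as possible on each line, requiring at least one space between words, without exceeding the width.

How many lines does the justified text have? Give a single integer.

Line 1: ['salty', 'angry', 'algorithm'] (min_width=21, slack=3)
Line 2: ['black', 'adventures'] (min_width=16, slack=8)
Line 3: ['mountain', 'milk', 'grass', 'fox'] (min_width=23, slack=1)
Line 4: ['table', 'table'] (min_width=11, slack=13)
Total lines: 4

Answer: 4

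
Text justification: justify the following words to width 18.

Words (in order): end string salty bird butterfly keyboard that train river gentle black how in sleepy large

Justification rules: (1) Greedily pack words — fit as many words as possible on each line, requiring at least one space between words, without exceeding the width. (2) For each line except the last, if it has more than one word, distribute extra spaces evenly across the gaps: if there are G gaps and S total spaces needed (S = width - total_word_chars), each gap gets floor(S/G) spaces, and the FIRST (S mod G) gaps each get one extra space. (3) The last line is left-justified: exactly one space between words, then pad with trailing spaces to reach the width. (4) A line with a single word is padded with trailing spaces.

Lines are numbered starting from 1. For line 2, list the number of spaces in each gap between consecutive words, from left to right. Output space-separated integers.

Answer: 5

Derivation:
Line 1: ['end', 'string', 'salty'] (min_width=16, slack=2)
Line 2: ['bird', 'butterfly'] (min_width=14, slack=4)
Line 3: ['keyboard', 'that'] (min_width=13, slack=5)
Line 4: ['train', 'river', 'gentle'] (min_width=18, slack=0)
Line 5: ['black', 'how', 'in'] (min_width=12, slack=6)
Line 6: ['sleepy', 'large'] (min_width=12, slack=6)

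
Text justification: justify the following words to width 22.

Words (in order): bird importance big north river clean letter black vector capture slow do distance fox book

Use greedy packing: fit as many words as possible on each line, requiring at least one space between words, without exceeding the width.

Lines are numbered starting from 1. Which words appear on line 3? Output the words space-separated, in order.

Answer: letter black vector

Derivation:
Line 1: ['bird', 'importance', 'big'] (min_width=19, slack=3)
Line 2: ['north', 'river', 'clean'] (min_width=17, slack=5)
Line 3: ['letter', 'black', 'vector'] (min_width=19, slack=3)
Line 4: ['capture', 'slow', 'do'] (min_width=15, slack=7)
Line 5: ['distance', 'fox', 'book'] (min_width=17, slack=5)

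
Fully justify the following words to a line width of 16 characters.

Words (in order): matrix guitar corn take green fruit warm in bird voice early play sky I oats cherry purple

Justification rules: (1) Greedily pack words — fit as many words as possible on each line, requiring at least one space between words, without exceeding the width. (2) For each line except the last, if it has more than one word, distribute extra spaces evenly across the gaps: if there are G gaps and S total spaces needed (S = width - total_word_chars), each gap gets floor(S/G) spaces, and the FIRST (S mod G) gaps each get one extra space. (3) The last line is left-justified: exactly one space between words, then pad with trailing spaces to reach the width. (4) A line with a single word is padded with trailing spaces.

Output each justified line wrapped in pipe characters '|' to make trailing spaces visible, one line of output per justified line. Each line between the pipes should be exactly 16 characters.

Answer: |matrix    guitar|
|corn  take green|
|fruit   warm  in|
|bird voice early|
|play  sky I oats|
|cherry purple   |

Derivation:
Line 1: ['matrix', 'guitar'] (min_width=13, slack=3)
Line 2: ['corn', 'take', 'green'] (min_width=15, slack=1)
Line 3: ['fruit', 'warm', 'in'] (min_width=13, slack=3)
Line 4: ['bird', 'voice', 'early'] (min_width=16, slack=0)
Line 5: ['play', 'sky', 'I', 'oats'] (min_width=15, slack=1)
Line 6: ['cherry', 'purple'] (min_width=13, slack=3)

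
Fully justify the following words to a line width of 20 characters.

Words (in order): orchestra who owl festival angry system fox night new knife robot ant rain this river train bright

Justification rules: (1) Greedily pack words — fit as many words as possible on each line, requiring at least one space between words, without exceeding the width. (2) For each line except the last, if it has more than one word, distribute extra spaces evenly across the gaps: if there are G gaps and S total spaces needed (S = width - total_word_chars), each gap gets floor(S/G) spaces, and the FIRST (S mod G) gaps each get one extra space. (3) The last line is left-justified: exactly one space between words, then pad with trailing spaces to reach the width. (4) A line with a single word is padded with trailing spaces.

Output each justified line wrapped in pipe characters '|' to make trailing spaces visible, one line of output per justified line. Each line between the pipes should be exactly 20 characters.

Answer: |orchestra   who  owl|
|festival       angry|
|system fox night new|
|knife robot ant rain|
|this   river   train|
|bright              |

Derivation:
Line 1: ['orchestra', 'who', 'owl'] (min_width=17, slack=3)
Line 2: ['festival', 'angry'] (min_width=14, slack=6)
Line 3: ['system', 'fox', 'night', 'new'] (min_width=20, slack=0)
Line 4: ['knife', 'robot', 'ant', 'rain'] (min_width=20, slack=0)
Line 5: ['this', 'river', 'train'] (min_width=16, slack=4)
Line 6: ['bright'] (min_width=6, slack=14)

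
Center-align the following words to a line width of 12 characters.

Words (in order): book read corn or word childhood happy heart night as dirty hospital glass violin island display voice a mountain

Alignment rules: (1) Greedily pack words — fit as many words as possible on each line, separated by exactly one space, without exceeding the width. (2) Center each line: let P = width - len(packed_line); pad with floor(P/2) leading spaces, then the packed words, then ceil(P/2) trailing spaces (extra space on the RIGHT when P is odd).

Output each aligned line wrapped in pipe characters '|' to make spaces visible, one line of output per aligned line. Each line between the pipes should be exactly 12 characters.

Line 1: ['book', 'read'] (min_width=9, slack=3)
Line 2: ['corn', 'or', 'word'] (min_width=12, slack=0)
Line 3: ['childhood'] (min_width=9, slack=3)
Line 4: ['happy', 'heart'] (min_width=11, slack=1)
Line 5: ['night', 'as'] (min_width=8, slack=4)
Line 6: ['dirty'] (min_width=5, slack=7)
Line 7: ['hospital'] (min_width=8, slack=4)
Line 8: ['glass', 'violin'] (min_width=12, slack=0)
Line 9: ['island'] (min_width=6, slack=6)
Line 10: ['display'] (min_width=7, slack=5)
Line 11: ['voice', 'a'] (min_width=7, slack=5)
Line 12: ['mountain'] (min_width=8, slack=4)

Answer: | book read  |
|corn or word|
| childhood  |
|happy heart |
|  night as  |
|   dirty    |
|  hospital  |
|glass violin|
|   island   |
|  display   |
|  voice a   |
|  mountain  |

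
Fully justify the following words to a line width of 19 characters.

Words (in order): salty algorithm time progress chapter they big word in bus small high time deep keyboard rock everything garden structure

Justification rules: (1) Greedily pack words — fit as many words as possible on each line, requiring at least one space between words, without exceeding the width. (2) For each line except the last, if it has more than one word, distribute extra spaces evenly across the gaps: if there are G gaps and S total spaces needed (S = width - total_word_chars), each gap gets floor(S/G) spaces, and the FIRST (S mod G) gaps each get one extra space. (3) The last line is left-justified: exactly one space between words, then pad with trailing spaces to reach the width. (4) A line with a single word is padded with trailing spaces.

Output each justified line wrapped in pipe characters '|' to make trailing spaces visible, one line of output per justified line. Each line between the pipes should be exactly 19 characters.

Answer: |salty     algorithm|
|time       progress|
|chapter   they  big|
|word  in  bus small|
|high    time   deep|
|keyboard       rock|
|everything   garden|
|structure          |

Derivation:
Line 1: ['salty', 'algorithm'] (min_width=15, slack=4)
Line 2: ['time', 'progress'] (min_width=13, slack=6)
Line 3: ['chapter', 'they', 'big'] (min_width=16, slack=3)
Line 4: ['word', 'in', 'bus', 'small'] (min_width=17, slack=2)
Line 5: ['high', 'time', 'deep'] (min_width=14, slack=5)
Line 6: ['keyboard', 'rock'] (min_width=13, slack=6)
Line 7: ['everything', 'garden'] (min_width=17, slack=2)
Line 8: ['structure'] (min_width=9, slack=10)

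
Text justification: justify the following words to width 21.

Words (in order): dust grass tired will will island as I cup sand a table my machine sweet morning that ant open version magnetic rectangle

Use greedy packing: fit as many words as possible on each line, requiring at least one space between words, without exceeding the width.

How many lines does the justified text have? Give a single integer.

Answer: 6

Derivation:
Line 1: ['dust', 'grass', 'tired', 'will'] (min_width=21, slack=0)
Line 2: ['will', 'island', 'as', 'I', 'cup'] (min_width=20, slack=1)
Line 3: ['sand', 'a', 'table', 'my'] (min_width=15, slack=6)
Line 4: ['machine', 'sweet', 'morning'] (min_width=21, slack=0)
Line 5: ['that', 'ant', 'open', 'version'] (min_width=21, slack=0)
Line 6: ['magnetic', 'rectangle'] (min_width=18, slack=3)
Total lines: 6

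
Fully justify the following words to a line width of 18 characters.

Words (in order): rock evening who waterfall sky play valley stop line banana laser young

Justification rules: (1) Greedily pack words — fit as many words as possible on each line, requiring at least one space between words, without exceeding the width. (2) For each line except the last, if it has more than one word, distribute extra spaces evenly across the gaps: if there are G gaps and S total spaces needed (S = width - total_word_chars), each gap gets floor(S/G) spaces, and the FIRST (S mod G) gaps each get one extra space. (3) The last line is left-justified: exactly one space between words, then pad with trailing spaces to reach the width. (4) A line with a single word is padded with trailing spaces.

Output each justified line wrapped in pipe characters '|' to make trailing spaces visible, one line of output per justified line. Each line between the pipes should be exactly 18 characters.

Line 1: ['rock', 'evening', 'who'] (min_width=16, slack=2)
Line 2: ['waterfall', 'sky', 'play'] (min_width=18, slack=0)
Line 3: ['valley', 'stop', 'line'] (min_width=16, slack=2)
Line 4: ['banana', 'laser', 'young'] (min_width=18, slack=0)

Answer: |rock  evening  who|
|waterfall sky play|
|valley  stop  line|
|banana laser young|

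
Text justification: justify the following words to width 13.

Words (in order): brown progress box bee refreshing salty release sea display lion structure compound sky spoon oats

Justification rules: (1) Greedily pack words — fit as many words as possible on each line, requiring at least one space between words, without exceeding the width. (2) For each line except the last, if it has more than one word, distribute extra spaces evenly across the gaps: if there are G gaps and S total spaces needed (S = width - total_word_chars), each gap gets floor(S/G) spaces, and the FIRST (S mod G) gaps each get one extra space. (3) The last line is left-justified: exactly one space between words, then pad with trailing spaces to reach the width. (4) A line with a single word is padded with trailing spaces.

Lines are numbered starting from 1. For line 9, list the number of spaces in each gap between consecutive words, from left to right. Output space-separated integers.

Answer: 2

Derivation:
Line 1: ['brown'] (min_width=5, slack=8)
Line 2: ['progress', 'box'] (min_width=12, slack=1)
Line 3: ['bee'] (min_width=3, slack=10)
Line 4: ['refreshing'] (min_width=10, slack=3)
Line 5: ['salty', 'release'] (min_width=13, slack=0)
Line 6: ['sea', 'display'] (min_width=11, slack=2)
Line 7: ['lion'] (min_width=4, slack=9)
Line 8: ['structure'] (min_width=9, slack=4)
Line 9: ['compound', 'sky'] (min_width=12, slack=1)
Line 10: ['spoon', 'oats'] (min_width=10, slack=3)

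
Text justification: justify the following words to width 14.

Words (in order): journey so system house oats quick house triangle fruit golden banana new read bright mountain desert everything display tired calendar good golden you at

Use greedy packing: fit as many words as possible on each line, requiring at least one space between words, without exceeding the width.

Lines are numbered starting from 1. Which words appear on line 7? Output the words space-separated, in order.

Answer: read bright

Derivation:
Line 1: ['journey', 'so'] (min_width=10, slack=4)
Line 2: ['system', 'house'] (min_width=12, slack=2)
Line 3: ['oats', 'quick'] (min_width=10, slack=4)
Line 4: ['house', 'triangle'] (min_width=14, slack=0)
Line 5: ['fruit', 'golden'] (min_width=12, slack=2)
Line 6: ['banana', 'new'] (min_width=10, slack=4)
Line 7: ['read', 'bright'] (min_width=11, slack=3)
Line 8: ['mountain'] (min_width=8, slack=6)
Line 9: ['desert'] (min_width=6, slack=8)
Line 10: ['everything'] (min_width=10, slack=4)
Line 11: ['display', 'tired'] (min_width=13, slack=1)
Line 12: ['calendar', 'good'] (min_width=13, slack=1)
Line 13: ['golden', 'you', 'at'] (min_width=13, slack=1)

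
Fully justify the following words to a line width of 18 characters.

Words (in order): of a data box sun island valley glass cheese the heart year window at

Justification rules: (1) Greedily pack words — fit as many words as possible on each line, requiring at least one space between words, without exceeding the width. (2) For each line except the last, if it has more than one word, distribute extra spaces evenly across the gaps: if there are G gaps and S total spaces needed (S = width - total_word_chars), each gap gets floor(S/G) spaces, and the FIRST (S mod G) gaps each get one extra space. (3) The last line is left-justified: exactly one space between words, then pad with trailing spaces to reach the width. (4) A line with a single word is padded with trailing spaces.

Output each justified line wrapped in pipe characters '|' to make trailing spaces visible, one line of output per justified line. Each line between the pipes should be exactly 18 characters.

Line 1: ['of', 'a', 'data', 'box', 'sun'] (min_width=17, slack=1)
Line 2: ['island', 'valley'] (min_width=13, slack=5)
Line 3: ['glass', 'cheese', 'the'] (min_width=16, slack=2)
Line 4: ['heart', 'year', 'window'] (min_width=17, slack=1)
Line 5: ['at'] (min_width=2, slack=16)

Answer: |of  a data box sun|
|island      valley|
|glass  cheese  the|
|heart  year window|
|at                |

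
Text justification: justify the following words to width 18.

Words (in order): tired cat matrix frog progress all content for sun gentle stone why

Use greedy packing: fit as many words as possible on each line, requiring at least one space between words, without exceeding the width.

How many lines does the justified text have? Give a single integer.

Answer: 4

Derivation:
Line 1: ['tired', 'cat', 'matrix'] (min_width=16, slack=2)
Line 2: ['frog', 'progress', 'all'] (min_width=17, slack=1)
Line 3: ['content', 'for', 'sun'] (min_width=15, slack=3)
Line 4: ['gentle', 'stone', 'why'] (min_width=16, slack=2)
Total lines: 4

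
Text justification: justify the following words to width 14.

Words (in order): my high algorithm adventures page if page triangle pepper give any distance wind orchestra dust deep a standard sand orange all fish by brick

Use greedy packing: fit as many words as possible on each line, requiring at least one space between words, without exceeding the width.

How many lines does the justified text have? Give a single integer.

Line 1: ['my', 'high'] (min_width=7, slack=7)
Line 2: ['algorithm'] (min_width=9, slack=5)
Line 3: ['adventures'] (min_width=10, slack=4)
Line 4: ['page', 'if', 'page'] (min_width=12, slack=2)
Line 5: ['triangle'] (min_width=8, slack=6)
Line 6: ['pepper', 'give'] (min_width=11, slack=3)
Line 7: ['any', 'distance'] (min_width=12, slack=2)
Line 8: ['wind', 'orchestra'] (min_width=14, slack=0)
Line 9: ['dust', 'deep', 'a'] (min_width=11, slack=3)
Line 10: ['standard', 'sand'] (min_width=13, slack=1)
Line 11: ['orange', 'all'] (min_width=10, slack=4)
Line 12: ['fish', 'by', 'brick'] (min_width=13, slack=1)
Total lines: 12

Answer: 12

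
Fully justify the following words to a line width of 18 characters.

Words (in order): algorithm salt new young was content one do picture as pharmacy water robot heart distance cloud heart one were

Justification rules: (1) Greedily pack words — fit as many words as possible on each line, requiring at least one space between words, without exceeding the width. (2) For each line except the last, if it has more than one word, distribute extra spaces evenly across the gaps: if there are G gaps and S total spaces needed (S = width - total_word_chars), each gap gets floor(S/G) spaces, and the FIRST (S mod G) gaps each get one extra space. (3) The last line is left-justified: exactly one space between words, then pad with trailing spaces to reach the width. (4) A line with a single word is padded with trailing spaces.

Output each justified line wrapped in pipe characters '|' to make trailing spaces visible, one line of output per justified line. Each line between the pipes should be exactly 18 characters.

Line 1: ['algorithm', 'salt', 'new'] (min_width=18, slack=0)
Line 2: ['young', 'was', 'content'] (min_width=17, slack=1)
Line 3: ['one', 'do', 'picture', 'as'] (min_width=17, slack=1)
Line 4: ['pharmacy', 'water'] (min_width=14, slack=4)
Line 5: ['robot', 'heart'] (min_width=11, slack=7)
Line 6: ['distance', 'cloud'] (min_width=14, slack=4)
Line 7: ['heart', 'one', 'were'] (min_width=14, slack=4)

Answer: |algorithm salt new|
|young  was content|
|one  do picture as|
|pharmacy     water|
|robot        heart|
|distance     cloud|
|heart one were    |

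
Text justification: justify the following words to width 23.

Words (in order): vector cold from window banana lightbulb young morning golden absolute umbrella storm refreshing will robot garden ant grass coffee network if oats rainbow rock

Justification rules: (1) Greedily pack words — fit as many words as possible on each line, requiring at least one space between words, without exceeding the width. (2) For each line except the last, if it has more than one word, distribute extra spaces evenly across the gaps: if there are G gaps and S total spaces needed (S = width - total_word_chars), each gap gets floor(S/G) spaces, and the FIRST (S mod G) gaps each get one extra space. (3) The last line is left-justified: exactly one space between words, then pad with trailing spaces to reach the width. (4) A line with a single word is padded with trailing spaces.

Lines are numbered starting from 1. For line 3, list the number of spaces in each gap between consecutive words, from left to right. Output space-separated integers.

Answer: 1 1

Derivation:
Line 1: ['vector', 'cold', 'from', 'window'] (min_width=23, slack=0)
Line 2: ['banana', 'lightbulb', 'young'] (min_width=22, slack=1)
Line 3: ['morning', 'golden', 'absolute'] (min_width=23, slack=0)
Line 4: ['umbrella', 'storm'] (min_width=14, slack=9)
Line 5: ['refreshing', 'will', 'robot'] (min_width=21, slack=2)
Line 6: ['garden', 'ant', 'grass', 'coffee'] (min_width=23, slack=0)
Line 7: ['network', 'if', 'oats', 'rainbow'] (min_width=23, slack=0)
Line 8: ['rock'] (min_width=4, slack=19)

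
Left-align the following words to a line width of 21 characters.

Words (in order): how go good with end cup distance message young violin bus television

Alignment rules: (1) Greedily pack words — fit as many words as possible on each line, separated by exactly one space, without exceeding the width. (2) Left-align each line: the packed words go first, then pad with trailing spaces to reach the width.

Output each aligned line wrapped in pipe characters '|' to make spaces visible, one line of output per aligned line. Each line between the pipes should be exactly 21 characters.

Answer: |how go good with end |
|cup distance message |
|young violin bus     |
|television           |

Derivation:
Line 1: ['how', 'go', 'good', 'with', 'end'] (min_width=20, slack=1)
Line 2: ['cup', 'distance', 'message'] (min_width=20, slack=1)
Line 3: ['young', 'violin', 'bus'] (min_width=16, slack=5)
Line 4: ['television'] (min_width=10, slack=11)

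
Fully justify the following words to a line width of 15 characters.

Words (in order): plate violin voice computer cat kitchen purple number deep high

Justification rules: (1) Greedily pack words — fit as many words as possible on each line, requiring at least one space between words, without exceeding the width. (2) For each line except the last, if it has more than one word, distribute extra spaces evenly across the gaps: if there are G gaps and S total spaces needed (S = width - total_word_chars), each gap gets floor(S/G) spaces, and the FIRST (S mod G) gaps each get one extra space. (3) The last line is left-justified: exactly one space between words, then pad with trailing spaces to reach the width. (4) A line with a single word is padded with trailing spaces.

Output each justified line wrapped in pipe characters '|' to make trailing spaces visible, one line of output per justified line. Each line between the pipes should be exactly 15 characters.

Answer: |plate    violin|
|voice  computer|
|cat     kitchen|
|purple   number|
|deep high      |

Derivation:
Line 1: ['plate', 'violin'] (min_width=12, slack=3)
Line 2: ['voice', 'computer'] (min_width=14, slack=1)
Line 3: ['cat', 'kitchen'] (min_width=11, slack=4)
Line 4: ['purple', 'number'] (min_width=13, slack=2)
Line 5: ['deep', 'high'] (min_width=9, slack=6)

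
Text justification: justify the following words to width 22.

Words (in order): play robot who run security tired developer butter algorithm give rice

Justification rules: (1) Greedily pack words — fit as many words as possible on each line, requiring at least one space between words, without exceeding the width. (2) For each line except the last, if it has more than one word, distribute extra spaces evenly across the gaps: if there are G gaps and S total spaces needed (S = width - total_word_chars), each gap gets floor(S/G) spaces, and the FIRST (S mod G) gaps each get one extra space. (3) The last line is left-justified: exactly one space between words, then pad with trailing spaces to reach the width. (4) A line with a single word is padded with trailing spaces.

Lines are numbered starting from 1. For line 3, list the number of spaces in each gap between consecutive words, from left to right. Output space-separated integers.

Answer: 7

Derivation:
Line 1: ['play', 'robot', 'who', 'run'] (min_width=18, slack=4)
Line 2: ['security', 'tired'] (min_width=14, slack=8)
Line 3: ['developer', 'butter'] (min_width=16, slack=6)
Line 4: ['algorithm', 'give', 'rice'] (min_width=19, slack=3)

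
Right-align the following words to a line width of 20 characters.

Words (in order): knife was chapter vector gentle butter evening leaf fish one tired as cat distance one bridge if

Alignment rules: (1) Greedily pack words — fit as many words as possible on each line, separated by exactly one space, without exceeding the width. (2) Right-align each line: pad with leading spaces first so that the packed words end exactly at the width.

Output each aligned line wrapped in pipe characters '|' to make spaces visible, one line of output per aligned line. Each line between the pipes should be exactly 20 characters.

Answer: |   knife was chapter|
|vector gentle butter|
|   evening leaf fish|
|    one tired as cat|
| distance one bridge|
|                  if|

Derivation:
Line 1: ['knife', 'was', 'chapter'] (min_width=17, slack=3)
Line 2: ['vector', 'gentle', 'butter'] (min_width=20, slack=0)
Line 3: ['evening', 'leaf', 'fish'] (min_width=17, slack=3)
Line 4: ['one', 'tired', 'as', 'cat'] (min_width=16, slack=4)
Line 5: ['distance', 'one', 'bridge'] (min_width=19, slack=1)
Line 6: ['if'] (min_width=2, slack=18)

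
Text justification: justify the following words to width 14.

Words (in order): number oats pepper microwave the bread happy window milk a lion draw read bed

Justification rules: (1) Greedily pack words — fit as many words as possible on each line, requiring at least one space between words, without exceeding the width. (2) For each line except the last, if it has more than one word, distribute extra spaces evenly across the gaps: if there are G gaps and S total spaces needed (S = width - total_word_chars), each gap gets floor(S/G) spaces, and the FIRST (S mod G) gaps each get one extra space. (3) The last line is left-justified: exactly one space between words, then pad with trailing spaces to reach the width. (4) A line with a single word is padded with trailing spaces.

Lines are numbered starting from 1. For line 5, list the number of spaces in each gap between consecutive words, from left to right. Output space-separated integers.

Answer: 2 1

Derivation:
Line 1: ['number', 'oats'] (min_width=11, slack=3)
Line 2: ['pepper'] (min_width=6, slack=8)
Line 3: ['microwave', 'the'] (min_width=13, slack=1)
Line 4: ['bread', 'happy'] (min_width=11, slack=3)
Line 5: ['window', 'milk', 'a'] (min_width=13, slack=1)
Line 6: ['lion', 'draw', 'read'] (min_width=14, slack=0)
Line 7: ['bed'] (min_width=3, slack=11)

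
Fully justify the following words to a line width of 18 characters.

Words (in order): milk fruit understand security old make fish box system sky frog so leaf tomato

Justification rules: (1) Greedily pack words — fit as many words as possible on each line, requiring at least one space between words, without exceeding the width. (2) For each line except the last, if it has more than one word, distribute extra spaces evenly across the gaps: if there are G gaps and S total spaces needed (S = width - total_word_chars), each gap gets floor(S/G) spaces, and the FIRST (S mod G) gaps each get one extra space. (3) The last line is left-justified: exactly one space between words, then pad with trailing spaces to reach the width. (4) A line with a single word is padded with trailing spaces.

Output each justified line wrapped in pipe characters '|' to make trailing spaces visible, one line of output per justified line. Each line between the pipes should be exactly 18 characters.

Answer: |milk         fruit|
|understand        |
|security  old make|
|fish   box  system|
|sky  frog  so leaf|
|tomato            |

Derivation:
Line 1: ['milk', 'fruit'] (min_width=10, slack=8)
Line 2: ['understand'] (min_width=10, slack=8)
Line 3: ['security', 'old', 'make'] (min_width=17, slack=1)
Line 4: ['fish', 'box', 'system'] (min_width=15, slack=3)
Line 5: ['sky', 'frog', 'so', 'leaf'] (min_width=16, slack=2)
Line 6: ['tomato'] (min_width=6, slack=12)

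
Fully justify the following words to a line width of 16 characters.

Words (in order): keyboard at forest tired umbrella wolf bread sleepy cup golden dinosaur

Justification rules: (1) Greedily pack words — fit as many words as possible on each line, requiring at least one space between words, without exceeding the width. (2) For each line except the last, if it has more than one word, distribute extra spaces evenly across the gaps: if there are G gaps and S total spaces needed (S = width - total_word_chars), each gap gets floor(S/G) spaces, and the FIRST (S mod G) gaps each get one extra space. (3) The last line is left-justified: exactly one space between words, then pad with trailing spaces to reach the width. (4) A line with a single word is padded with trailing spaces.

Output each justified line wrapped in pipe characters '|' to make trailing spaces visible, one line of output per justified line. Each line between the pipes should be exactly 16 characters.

Answer: |keyboard      at|
|forest     tired|
|umbrella    wolf|
|bread sleepy cup|
|golden dinosaur |

Derivation:
Line 1: ['keyboard', 'at'] (min_width=11, slack=5)
Line 2: ['forest', 'tired'] (min_width=12, slack=4)
Line 3: ['umbrella', 'wolf'] (min_width=13, slack=3)
Line 4: ['bread', 'sleepy', 'cup'] (min_width=16, slack=0)
Line 5: ['golden', 'dinosaur'] (min_width=15, slack=1)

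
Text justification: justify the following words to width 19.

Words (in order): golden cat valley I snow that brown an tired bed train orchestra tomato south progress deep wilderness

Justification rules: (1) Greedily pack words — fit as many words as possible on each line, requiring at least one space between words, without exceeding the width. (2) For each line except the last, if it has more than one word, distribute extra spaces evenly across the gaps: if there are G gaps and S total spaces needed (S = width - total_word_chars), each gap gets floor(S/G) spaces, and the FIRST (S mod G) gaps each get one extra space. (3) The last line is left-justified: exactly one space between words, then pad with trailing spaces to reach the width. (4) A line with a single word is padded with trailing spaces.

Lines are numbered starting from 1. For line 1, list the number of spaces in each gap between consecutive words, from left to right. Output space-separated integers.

Answer: 1 1 1

Derivation:
Line 1: ['golden', 'cat', 'valley', 'I'] (min_width=19, slack=0)
Line 2: ['snow', 'that', 'brown', 'an'] (min_width=18, slack=1)
Line 3: ['tired', 'bed', 'train'] (min_width=15, slack=4)
Line 4: ['orchestra', 'tomato'] (min_width=16, slack=3)
Line 5: ['south', 'progress', 'deep'] (min_width=19, slack=0)
Line 6: ['wilderness'] (min_width=10, slack=9)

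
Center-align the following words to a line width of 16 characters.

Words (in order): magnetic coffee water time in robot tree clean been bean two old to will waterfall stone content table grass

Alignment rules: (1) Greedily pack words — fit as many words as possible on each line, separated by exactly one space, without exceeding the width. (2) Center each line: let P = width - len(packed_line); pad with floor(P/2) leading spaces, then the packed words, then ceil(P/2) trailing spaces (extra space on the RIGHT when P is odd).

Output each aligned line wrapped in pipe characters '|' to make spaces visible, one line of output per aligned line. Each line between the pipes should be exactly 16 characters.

Line 1: ['magnetic', 'coffee'] (min_width=15, slack=1)
Line 2: ['water', 'time', 'in'] (min_width=13, slack=3)
Line 3: ['robot', 'tree', 'clean'] (min_width=16, slack=0)
Line 4: ['been', 'bean', 'two'] (min_width=13, slack=3)
Line 5: ['old', 'to', 'will'] (min_width=11, slack=5)
Line 6: ['waterfall', 'stone'] (min_width=15, slack=1)
Line 7: ['content', 'table'] (min_width=13, slack=3)
Line 8: ['grass'] (min_width=5, slack=11)

Answer: |magnetic coffee |
| water time in  |
|robot tree clean|
| been bean two  |
|  old to will   |
|waterfall stone |
| content table  |
|     grass      |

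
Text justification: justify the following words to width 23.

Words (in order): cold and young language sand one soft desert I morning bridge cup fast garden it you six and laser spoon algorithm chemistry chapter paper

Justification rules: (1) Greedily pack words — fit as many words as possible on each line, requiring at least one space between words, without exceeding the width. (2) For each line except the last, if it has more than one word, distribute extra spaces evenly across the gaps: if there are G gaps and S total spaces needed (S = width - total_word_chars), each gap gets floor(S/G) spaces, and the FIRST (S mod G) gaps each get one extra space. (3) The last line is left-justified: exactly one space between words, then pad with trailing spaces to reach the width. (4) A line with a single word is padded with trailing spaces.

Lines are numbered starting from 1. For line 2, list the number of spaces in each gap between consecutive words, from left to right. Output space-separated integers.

Line 1: ['cold', 'and', 'young', 'language'] (min_width=23, slack=0)
Line 2: ['sand', 'one', 'soft', 'desert', 'I'] (min_width=22, slack=1)
Line 3: ['morning', 'bridge', 'cup', 'fast'] (min_width=23, slack=0)
Line 4: ['garden', 'it', 'you', 'six', 'and'] (min_width=21, slack=2)
Line 5: ['laser', 'spoon', 'algorithm'] (min_width=21, slack=2)
Line 6: ['chemistry', 'chapter', 'paper'] (min_width=23, slack=0)

Answer: 2 1 1 1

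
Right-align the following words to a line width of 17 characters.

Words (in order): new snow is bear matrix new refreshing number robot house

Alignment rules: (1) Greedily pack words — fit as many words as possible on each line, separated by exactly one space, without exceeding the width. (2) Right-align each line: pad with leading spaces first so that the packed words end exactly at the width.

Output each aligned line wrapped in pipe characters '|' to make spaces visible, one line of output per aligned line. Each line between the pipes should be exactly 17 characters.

Line 1: ['new', 'snow', 'is', 'bear'] (min_width=16, slack=1)
Line 2: ['matrix', 'new'] (min_width=10, slack=7)
Line 3: ['refreshing', 'number'] (min_width=17, slack=0)
Line 4: ['robot', 'house'] (min_width=11, slack=6)

Answer: | new snow is bear|
|       matrix new|
|refreshing number|
|      robot house|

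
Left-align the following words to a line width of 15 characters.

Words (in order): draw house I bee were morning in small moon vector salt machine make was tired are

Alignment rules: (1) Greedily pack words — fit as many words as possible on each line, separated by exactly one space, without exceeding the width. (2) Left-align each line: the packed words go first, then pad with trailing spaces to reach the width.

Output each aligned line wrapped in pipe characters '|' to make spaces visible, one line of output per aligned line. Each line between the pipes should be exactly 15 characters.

Answer: |draw house I   |
|bee were       |
|morning in     |
|small moon     |
|vector salt    |
|machine make   |
|was tired are  |

Derivation:
Line 1: ['draw', 'house', 'I'] (min_width=12, slack=3)
Line 2: ['bee', 'were'] (min_width=8, slack=7)
Line 3: ['morning', 'in'] (min_width=10, slack=5)
Line 4: ['small', 'moon'] (min_width=10, slack=5)
Line 5: ['vector', 'salt'] (min_width=11, slack=4)
Line 6: ['machine', 'make'] (min_width=12, slack=3)
Line 7: ['was', 'tired', 'are'] (min_width=13, slack=2)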